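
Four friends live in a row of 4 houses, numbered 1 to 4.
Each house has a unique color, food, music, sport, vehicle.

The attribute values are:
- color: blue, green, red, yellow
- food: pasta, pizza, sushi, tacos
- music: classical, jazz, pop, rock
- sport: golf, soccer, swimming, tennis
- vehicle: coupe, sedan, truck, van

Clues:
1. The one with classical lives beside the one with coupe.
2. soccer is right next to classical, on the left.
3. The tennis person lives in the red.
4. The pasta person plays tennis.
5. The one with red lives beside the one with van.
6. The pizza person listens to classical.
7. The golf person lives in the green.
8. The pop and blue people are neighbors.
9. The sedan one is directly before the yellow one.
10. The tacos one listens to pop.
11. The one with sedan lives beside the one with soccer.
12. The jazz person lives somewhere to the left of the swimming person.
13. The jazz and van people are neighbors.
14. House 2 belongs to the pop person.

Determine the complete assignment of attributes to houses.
Solution:

House | Color | Food | Music | Sport | Vehicle
----------------------------------------------
  1   | red | pasta | jazz | tennis | sedan
  2   | yellow | tacos | pop | soccer | van
  3   | blue | pizza | classical | swimming | truck
  4   | green | sushi | rock | golf | coupe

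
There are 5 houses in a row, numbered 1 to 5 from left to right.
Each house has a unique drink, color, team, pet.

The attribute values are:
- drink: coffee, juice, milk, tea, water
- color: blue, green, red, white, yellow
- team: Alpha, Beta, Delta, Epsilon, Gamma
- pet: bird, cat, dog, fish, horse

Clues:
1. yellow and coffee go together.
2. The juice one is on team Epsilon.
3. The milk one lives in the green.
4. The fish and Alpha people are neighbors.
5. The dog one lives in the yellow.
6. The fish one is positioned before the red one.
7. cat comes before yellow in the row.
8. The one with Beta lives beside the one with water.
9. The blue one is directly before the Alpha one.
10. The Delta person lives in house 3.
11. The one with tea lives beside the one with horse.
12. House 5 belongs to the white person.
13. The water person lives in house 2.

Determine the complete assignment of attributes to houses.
Solution:

House | Drink | Color | Team | Pet
----------------------------------
  1   | tea | blue | Beta | fish
  2   | water | red | Alpha | horse
  3   | milk | green | Delta | cat
  4   | coffee | yellow | Gamma | dog
  5   | juice | white | Epsilon | bird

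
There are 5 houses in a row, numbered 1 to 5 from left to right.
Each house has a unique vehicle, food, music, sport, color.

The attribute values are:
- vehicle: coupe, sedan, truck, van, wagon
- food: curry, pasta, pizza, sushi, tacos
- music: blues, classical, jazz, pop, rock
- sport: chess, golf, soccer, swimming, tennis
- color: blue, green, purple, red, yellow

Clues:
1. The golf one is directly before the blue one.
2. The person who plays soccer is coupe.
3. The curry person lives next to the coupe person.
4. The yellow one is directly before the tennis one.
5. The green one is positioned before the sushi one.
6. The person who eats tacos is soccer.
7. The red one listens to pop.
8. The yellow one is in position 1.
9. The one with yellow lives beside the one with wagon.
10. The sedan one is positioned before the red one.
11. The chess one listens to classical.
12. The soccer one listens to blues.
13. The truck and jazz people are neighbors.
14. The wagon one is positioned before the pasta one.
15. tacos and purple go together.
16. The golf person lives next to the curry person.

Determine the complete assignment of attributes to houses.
Solution:

House | Vehicle | Food | Music | Sport | Color
----------------------------------------------
  1   | truck | pizza | rock | golf | yellow
  2   | wagon | curry | jazz | tennis | blue
  3   | coupe | tacos | blues | soccer | purple
  4   | sedan | pasta | classical | chess | green
  5   | van | sushi | pop | swimming | red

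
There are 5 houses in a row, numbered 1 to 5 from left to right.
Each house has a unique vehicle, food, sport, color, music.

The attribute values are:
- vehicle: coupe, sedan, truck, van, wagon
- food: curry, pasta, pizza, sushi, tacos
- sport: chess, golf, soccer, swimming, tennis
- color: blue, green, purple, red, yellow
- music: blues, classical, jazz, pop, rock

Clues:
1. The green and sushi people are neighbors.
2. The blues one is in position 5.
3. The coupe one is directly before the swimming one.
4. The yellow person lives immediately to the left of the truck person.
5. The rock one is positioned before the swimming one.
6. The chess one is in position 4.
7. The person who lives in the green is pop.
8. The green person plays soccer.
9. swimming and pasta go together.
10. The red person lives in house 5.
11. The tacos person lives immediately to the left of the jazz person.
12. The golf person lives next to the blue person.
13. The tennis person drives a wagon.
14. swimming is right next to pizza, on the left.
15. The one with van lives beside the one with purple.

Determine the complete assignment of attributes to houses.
Solution:

House | Vehicle | Food | Sport | Color | Music
----------------------------------------------
  1   | coupe | tacos | golf | yellow | rock
  2   | truck | pasta | swimming | blue | jazz
  3   | van | pizza | soccer | green | pop
  4   | sedan | sushi | chess | purple | classical
  5   | wagon | curry | tennis | red | blues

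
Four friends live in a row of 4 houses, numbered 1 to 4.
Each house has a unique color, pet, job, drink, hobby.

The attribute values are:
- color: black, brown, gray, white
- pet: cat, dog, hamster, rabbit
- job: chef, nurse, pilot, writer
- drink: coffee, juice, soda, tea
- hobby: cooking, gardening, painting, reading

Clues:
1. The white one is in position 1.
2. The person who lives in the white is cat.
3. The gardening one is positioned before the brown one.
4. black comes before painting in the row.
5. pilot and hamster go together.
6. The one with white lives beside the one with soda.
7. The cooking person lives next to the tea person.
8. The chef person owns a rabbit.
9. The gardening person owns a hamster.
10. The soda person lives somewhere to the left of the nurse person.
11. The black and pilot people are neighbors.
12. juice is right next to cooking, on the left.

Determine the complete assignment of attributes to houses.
Solution:

House | Color | Pet | Job | Drink | Hobby
-----------------------------------------
  1   | white | cat | writer | juice | reading
  2   | black | rabbit | chef | soda | cooking
  3   | gray | hamster | pilot | tea | gardening
  4   | brown | dog | nurse | coffee | painting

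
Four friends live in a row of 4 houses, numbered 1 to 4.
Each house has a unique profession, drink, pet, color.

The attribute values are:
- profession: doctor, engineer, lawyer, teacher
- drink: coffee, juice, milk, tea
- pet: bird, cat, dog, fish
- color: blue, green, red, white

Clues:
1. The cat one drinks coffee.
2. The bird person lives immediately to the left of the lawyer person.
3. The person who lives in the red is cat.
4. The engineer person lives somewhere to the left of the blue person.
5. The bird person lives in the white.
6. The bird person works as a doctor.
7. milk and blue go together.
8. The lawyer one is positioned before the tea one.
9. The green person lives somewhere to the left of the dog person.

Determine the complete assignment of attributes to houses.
Solution:

House | Profession | Drink | Pet | Color
----------------------------------------
  1   | doctor | juice | bird | white
  2   | lawyer | coffee | cat | red
  3   | engineer | tea | fish | green
  4   | teacher | milk | dog | blue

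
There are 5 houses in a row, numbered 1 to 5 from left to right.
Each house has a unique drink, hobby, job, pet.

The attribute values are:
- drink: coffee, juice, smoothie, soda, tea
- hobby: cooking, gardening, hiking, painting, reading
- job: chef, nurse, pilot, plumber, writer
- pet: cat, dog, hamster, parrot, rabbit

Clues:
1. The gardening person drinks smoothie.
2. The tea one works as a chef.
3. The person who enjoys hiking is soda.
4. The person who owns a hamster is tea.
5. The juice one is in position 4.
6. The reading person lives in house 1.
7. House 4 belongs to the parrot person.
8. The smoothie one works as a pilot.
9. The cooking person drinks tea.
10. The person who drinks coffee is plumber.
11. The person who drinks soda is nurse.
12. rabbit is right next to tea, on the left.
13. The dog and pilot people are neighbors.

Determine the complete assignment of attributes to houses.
Solution:

House | Drink | Hobby | Job | Pet
---------------------------------
  1   | coffee | reading | plumber | dog
  2   | smoothie | gardening | pilot | rabbit
  3   | tea | cooking | chef | hamster
  4   | juice | painting | writer | parrot
  5   | soda | hiking | nurse | cat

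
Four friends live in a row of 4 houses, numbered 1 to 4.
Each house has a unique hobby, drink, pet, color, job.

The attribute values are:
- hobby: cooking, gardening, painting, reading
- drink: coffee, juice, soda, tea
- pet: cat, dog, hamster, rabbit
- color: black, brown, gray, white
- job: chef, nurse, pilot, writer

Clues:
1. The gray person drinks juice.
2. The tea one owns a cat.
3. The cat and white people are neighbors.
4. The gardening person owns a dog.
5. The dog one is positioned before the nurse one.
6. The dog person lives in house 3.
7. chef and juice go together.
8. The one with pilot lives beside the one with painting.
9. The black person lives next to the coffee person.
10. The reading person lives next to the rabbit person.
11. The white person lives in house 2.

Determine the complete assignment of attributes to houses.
Solution:

House | Hobby | Drink | Pet | Color | Job
-----------------------------------------
  1   | reading | tea | cat | black | pilot
  2   | painting | coffee | rabbit | white | writer
  3   | gardening | juice | dog | gray | chef
  4   | cooking | soda | hamster | brown | nurse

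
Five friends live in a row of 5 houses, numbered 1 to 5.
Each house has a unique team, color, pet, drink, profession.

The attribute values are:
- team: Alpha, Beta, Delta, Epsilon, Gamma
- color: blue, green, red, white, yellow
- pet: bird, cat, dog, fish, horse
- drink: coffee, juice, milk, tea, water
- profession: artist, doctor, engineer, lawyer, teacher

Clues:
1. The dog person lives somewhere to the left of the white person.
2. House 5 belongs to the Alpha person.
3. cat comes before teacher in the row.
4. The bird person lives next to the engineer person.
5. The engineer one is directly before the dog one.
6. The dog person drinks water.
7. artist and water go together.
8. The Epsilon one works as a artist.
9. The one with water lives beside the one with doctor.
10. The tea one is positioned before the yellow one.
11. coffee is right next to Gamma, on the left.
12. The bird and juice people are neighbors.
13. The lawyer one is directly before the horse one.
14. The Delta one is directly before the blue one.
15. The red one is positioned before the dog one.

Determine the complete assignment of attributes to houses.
Solution:

House | Team | Color | Pet | Drink | Profession
-----------------------------------------------
  1   | Delta | red | bird | coffee | lawyer
  2   | Gamma | blue | horse | juice | engineer
  3   | Epsilon | green | dog | water | artist
  4   | Beta | white | cat | tea | doctor
  5   | Alpha | yellow | fish | milk | teacher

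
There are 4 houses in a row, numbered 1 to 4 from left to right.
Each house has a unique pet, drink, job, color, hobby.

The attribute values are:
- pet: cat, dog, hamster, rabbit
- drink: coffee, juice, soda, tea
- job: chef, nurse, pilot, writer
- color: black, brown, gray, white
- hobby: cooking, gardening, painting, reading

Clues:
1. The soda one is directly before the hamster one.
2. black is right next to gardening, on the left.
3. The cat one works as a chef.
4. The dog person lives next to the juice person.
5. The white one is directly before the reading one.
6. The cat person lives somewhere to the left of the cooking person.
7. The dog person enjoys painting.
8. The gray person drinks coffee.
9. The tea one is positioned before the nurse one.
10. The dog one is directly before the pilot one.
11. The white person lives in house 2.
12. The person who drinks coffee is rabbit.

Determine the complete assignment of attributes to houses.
Solution:

House | Pet | Drink | Job | Color | Hobby
-----------------------------------------
  1   | dog | soda | writer | black | painting
  2   | hamster | juice | pilot | white | gardening
  3   | cat | tea | chef | brown | reading
  4   | rabbit | coffee | nurse | gray | cooking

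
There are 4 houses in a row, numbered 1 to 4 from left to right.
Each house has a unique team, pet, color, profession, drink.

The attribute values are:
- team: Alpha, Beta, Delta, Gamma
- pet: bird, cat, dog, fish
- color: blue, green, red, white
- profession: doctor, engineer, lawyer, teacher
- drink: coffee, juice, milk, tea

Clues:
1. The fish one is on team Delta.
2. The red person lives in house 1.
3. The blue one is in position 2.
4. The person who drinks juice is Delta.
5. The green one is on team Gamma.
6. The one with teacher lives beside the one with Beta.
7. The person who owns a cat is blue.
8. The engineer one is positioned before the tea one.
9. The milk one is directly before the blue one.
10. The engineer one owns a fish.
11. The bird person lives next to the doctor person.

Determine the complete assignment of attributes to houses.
Solution:

House | Team | Pet | Color | Profession | Drink
-----------------------------------------------
  1   | Alpha | bird | red | teacher | milk
  2   | Beta | cat | blue | doctor | coffee
  3   | Delta | fish | white | engineer | juice
  4   | Gamma | dog | green | lawyer | tea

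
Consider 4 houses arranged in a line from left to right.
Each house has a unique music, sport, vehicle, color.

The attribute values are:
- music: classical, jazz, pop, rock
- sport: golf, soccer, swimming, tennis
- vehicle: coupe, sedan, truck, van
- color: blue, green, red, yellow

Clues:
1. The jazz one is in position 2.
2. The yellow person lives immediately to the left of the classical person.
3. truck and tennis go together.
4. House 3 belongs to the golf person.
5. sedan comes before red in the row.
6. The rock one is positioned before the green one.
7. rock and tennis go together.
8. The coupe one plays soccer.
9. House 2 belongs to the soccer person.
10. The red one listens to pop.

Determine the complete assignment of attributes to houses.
Solution:

House | Music | Sport | Vehicle | Color
---------------------------------------
  1   | rock | tennis | truck | blue
  2   | jazz | soccer | coupe | yellow
  3   | classical | golf | sedan | green
  4   | pop | swimming | van | red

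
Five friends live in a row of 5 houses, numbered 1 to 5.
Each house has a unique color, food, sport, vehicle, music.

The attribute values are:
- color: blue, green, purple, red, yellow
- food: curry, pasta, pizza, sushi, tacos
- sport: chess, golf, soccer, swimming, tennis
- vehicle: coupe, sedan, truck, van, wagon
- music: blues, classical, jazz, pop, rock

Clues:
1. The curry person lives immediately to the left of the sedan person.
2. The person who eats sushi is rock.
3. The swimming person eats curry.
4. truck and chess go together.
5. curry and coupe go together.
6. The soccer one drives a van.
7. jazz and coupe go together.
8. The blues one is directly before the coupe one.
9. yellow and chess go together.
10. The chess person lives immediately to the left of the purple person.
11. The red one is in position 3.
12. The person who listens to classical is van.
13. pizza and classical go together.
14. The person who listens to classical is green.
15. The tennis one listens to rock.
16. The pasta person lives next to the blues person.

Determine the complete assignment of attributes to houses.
Solution:

House | Color | Food | Sport | Vehicle | Music
----------------------------------------------
  1   | yellow | pasta | chess | truck | pop
  2   | purple | tacos | golf | wagon | blues
  3   | red | curry | swimming | coupe | jazz
  4   | blue | sushi | tennis | sedan | rock
  5   | green | pizza | soccer | van | classical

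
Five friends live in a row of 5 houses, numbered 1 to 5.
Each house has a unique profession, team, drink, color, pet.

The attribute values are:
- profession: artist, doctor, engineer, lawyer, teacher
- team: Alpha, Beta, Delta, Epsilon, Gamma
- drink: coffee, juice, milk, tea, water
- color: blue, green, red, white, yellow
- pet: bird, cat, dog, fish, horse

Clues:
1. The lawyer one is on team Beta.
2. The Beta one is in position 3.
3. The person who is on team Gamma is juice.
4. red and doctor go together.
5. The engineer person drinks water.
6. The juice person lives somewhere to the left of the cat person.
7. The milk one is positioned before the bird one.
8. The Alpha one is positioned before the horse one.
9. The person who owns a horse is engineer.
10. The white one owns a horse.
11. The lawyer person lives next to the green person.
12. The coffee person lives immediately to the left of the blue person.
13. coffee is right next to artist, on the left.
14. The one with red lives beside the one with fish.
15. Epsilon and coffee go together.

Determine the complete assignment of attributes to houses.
Solution:

House | Profession | Team | Drink | Color | Pet
-----------------------------------------------
  1   | doctor | Epsilon | coffee | red | dog
  2   | artist | Gamma | juice | blue | fish
  3   | lawyer | Beta | milk | yellow | cat
  4   | teacher | Alpha | tea | green | bird
  5   | engineer | Delta | water | white | horse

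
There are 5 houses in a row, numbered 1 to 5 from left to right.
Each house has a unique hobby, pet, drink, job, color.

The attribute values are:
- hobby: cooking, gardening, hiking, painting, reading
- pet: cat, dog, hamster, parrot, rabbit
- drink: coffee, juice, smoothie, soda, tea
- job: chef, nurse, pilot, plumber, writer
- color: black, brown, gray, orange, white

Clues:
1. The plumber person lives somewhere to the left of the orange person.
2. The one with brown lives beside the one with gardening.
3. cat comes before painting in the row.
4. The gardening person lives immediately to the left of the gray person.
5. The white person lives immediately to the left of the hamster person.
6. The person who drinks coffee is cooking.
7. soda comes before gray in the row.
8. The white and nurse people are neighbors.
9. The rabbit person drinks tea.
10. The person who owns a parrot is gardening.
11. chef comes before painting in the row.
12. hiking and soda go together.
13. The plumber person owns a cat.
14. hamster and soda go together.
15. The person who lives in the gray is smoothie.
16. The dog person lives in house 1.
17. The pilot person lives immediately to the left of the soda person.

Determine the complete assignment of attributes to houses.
Solution:

House | Hobby | Pet | Drink | Job | Color
-----------------------------------------
  1   | cooking | dog | coffee | pilot | white
  2   | hiking | hamster | soda | nurse | brown
  3   | gardening | parrot | juice | chef | black
  4   | reading | cat | smoothie | plumber | gray
  5   | painting | rabbit | tea | writer | orange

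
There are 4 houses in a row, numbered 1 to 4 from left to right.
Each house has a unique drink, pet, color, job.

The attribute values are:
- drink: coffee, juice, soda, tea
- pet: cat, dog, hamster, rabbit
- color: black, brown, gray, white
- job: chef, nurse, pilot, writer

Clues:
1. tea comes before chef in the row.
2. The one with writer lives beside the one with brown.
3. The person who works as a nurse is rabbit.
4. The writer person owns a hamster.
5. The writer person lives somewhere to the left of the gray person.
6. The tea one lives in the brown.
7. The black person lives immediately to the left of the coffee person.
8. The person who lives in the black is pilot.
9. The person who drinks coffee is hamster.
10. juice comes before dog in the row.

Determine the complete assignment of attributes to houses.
Solution:

House | Drink | Pet | Color | Job
---------------------------------
  1   | juice | cat | black | pilot
  2   | coffee | hamster | white | writer
  3   | tea | rabbit | brown | nurse
  4   | soda | dog | gray | chef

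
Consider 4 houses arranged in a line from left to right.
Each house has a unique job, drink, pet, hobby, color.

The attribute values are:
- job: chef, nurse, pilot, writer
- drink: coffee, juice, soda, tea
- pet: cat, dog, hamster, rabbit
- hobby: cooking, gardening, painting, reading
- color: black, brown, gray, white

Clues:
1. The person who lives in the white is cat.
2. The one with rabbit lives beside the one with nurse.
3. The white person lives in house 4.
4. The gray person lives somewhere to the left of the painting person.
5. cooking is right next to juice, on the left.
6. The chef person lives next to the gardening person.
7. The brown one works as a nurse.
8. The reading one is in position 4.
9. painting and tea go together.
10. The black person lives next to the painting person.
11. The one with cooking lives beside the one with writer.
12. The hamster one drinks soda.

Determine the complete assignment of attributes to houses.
Solution:

House | Job | Drink | Pet | Hobby | Color
-----------------------------------------
  1   | chef | soda | hamster | cooking | gray
  2   | writer | juice | rabbit | gardening | black
  3   | nurse | tea | dog | painting | brown
  4   | pilot | coffee | cat | reading | white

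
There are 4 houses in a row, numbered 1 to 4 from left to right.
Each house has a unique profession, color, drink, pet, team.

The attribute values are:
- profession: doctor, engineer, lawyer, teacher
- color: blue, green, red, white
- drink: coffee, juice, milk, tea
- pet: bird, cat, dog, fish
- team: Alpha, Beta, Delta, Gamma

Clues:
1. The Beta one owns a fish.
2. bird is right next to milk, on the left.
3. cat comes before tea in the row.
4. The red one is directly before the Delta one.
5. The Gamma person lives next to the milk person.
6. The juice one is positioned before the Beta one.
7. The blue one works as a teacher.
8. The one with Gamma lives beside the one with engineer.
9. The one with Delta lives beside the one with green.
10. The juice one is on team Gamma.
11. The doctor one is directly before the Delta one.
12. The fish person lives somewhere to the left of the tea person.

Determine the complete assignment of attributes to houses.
Solution:

House | Profession | Color | Drink | Pet | Team
-----------------------------------------------
  1   | doctor | red | juice | bird | Gamma
  2   | engineer | white | milk | cat | Delta
  3   | lawyer | green | coffee | fish | Beta
  4   | teacher | blue | tea | dog | Alpha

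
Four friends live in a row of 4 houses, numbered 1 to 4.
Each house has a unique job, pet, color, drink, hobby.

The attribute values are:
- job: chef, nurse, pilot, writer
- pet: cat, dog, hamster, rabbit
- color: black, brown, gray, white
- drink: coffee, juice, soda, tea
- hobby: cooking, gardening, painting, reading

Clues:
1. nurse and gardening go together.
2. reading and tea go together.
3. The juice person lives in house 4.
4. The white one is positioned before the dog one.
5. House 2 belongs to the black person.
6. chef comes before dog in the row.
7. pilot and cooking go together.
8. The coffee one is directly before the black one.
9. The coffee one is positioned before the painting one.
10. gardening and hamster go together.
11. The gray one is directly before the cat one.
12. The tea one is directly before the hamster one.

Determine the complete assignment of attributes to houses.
Solution:

House | Job | Pet | Color | Drink | Hobby
-----------------------------------------
  1   | pilot | rabbit | gray | coffee | cooking
  2   | chef | cat | black | tea | reading
  3   | nurse | hamster | white | soda | gardening
  4   | writer | dog | brown | juice | painting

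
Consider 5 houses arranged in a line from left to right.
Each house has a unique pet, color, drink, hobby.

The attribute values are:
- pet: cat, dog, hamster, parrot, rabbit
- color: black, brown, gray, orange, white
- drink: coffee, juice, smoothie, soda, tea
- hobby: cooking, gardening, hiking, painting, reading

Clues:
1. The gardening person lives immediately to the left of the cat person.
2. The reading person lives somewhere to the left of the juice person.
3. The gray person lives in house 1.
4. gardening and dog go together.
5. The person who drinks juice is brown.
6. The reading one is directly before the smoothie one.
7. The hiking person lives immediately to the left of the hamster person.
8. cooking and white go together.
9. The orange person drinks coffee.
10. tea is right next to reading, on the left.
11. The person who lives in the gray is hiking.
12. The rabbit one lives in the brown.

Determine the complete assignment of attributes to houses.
Solution:

House | Pet | Color | Drink | Hobby
-----------------------------------
  1   | parrot | gray | tea | hiking
  2   | hamster | orange | coffee | reading
  3   | dog | black | smoothie | gardening
  4   | cat | white | soda | cooking
  5   | rabbit | brown | juice | painting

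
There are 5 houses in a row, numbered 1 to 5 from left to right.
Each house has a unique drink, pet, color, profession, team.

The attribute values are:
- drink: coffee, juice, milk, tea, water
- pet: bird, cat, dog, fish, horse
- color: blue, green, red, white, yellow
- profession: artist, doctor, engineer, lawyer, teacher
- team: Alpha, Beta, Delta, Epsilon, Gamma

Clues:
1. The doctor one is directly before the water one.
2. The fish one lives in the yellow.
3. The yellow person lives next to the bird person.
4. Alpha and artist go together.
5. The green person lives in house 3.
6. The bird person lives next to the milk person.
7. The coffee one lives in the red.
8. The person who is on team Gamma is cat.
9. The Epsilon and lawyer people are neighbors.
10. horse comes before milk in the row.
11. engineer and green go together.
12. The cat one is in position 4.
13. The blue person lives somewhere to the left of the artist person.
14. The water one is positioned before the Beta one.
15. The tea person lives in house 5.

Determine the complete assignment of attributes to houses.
Solution:

House | Drink | Pet | Color | Profession | Team
-----------------------------------------------
  1   | coffee | horse | red | doctor | Epsilon
  2   | water | fish | yellow | lawyer | Delta
  3   | juice | bird | green | engineer | Beta
  4   | milk | cat | blue | teacher | Gamma
  5   | tea | dog | white | artist | Alpha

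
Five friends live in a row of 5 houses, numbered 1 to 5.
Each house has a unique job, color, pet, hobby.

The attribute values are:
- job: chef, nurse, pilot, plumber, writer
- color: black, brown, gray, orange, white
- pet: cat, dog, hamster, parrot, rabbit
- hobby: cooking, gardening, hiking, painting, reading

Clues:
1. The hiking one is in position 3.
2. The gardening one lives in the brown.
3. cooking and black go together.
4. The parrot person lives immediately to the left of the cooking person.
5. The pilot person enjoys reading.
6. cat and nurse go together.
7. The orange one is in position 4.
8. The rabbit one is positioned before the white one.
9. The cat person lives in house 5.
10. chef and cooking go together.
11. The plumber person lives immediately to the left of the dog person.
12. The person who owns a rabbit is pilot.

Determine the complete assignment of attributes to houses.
Solution:

House | Job | Color | Pet | Hobby
---------------------------------
  1   | plumber | brown | parrot | gardening
  2   | chef | black | dog | cooking
  3   | writer | gray | hamster | hiking
  4   | pilot | orange | rabbit | reading
  5   | nurse | white | cat | painting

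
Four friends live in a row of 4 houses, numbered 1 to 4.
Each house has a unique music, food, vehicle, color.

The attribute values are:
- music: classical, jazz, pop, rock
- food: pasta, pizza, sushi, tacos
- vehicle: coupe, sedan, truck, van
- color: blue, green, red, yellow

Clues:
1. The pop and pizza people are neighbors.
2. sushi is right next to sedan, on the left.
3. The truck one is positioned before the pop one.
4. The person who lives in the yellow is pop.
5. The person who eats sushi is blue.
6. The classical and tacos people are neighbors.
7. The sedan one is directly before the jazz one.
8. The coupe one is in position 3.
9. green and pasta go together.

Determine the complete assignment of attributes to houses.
Solution:

House | Music | Food | Vehicle | Color
--------------------------------------
  1   | classical | sushi | truck | blue
  2   | pop | tacos | sedan | yellow
  3   | jazz | pizza | coupe | red
  4   | rock | pasta | van | green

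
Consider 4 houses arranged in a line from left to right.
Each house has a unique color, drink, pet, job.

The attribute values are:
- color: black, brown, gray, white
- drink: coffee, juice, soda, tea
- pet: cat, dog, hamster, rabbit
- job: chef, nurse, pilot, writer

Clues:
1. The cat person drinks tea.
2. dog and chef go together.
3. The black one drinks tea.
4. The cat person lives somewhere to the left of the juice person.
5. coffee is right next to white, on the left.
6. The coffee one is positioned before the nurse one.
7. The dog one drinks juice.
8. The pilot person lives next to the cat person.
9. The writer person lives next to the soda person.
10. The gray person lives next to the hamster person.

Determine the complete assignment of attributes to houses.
Solution:

House | Color | Drink | Pet | Job
---------------------------------
  1   | gray | coffee | rabbit | writer
  2   | white | soda | hamster | pilot
  3   | black | tea | cat | nurse
  4   | brown | juice | dog | chef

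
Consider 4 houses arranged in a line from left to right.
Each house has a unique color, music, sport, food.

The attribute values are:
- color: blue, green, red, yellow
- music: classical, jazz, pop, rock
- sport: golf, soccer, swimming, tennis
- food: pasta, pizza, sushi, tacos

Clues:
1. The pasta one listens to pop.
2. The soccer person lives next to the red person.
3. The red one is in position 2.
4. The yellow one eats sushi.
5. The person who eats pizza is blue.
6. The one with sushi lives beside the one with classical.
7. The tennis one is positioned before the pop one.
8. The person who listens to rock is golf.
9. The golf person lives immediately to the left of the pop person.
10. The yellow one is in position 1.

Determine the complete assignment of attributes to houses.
Solution:

House | Color | Music | Sport | Food
------------------------------------
  1   | yellow | jazz | soccer | sushi
  2   | red | classical | tennis | tacos
  3   | blue | rock | golf | pizza
  4   | green | pop | swimming | pasta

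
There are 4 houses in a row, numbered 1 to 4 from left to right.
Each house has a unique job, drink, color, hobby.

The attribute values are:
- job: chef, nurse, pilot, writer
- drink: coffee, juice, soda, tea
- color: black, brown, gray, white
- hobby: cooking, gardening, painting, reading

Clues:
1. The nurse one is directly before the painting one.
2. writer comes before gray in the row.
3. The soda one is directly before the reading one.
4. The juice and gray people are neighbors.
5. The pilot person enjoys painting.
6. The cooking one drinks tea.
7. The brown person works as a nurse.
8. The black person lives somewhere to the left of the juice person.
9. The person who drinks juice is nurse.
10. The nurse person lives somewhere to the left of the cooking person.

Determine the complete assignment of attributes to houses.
Solution:

House | Job | Drink | Color | Hobby
-----------------------------------
  1   | writer | soda | black | gardening
  2   | nurse | juice | brown | reading
  3   | pilot | coffee | gray | painting
  4   | chef | tea | white | cooking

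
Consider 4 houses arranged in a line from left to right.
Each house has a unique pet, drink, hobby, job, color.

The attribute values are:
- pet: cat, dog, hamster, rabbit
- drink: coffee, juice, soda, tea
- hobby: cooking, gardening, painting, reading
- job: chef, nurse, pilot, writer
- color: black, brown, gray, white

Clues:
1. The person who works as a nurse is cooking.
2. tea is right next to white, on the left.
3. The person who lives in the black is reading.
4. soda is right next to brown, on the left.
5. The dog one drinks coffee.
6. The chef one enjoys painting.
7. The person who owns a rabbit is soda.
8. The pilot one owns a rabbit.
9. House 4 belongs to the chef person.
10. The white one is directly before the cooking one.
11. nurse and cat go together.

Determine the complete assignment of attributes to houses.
Solution:

House | Pet | Drink | Hobby | Job | Color
-----------------------------------------
  1   | hamster | tea | reading | writer | black
  2   | rabbit | soda | gardening | pilot | white
  3   | cat | juice | cooking | nurse | brown
  4   | dog | coffee | painting | chef | gray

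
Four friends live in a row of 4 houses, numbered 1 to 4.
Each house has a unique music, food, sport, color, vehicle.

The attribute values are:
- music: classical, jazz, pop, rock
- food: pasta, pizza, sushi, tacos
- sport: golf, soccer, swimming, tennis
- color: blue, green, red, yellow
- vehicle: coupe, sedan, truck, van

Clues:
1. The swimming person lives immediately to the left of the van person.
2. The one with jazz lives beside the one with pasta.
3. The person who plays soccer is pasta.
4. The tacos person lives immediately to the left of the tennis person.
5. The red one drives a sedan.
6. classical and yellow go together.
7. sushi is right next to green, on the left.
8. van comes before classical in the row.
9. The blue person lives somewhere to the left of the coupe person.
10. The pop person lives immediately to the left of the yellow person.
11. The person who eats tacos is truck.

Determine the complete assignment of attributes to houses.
Solution:

House | Music | Food | Sport | Color | Vehicle
----------------------------------------------
  1   | jazz | sushi | swimming | red | sedan
  2   | rock | pasta | soccer | green | van
  3   | pop | tacos | golf | blue | truck
  4   | classical | pizza | tennis | yellow | coupe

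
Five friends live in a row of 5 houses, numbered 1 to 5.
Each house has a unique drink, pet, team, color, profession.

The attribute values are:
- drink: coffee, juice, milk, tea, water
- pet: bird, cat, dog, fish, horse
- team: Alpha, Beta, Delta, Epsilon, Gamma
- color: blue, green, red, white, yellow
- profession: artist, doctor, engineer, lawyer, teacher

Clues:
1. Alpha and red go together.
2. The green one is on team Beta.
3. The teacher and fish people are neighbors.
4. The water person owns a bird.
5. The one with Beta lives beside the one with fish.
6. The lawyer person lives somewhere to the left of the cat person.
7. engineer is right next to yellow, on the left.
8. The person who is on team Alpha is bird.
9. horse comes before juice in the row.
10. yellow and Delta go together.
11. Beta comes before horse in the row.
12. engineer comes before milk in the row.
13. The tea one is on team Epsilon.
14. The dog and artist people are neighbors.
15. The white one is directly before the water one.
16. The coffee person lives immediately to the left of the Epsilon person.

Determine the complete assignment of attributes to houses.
Solution:

House | Drink | Pet | Team | Color | Profession
-----------------------------------------------
  1   | coffee | dog | Beta | green | teacher
  2   | tea | fish | Epsilon | white | artist
  3   | water | bird | Alpha | red | engineer
  4   | milk | horse | Delta | yellow | lawyer
  5   | juice | cat | Gamma | blue | doctor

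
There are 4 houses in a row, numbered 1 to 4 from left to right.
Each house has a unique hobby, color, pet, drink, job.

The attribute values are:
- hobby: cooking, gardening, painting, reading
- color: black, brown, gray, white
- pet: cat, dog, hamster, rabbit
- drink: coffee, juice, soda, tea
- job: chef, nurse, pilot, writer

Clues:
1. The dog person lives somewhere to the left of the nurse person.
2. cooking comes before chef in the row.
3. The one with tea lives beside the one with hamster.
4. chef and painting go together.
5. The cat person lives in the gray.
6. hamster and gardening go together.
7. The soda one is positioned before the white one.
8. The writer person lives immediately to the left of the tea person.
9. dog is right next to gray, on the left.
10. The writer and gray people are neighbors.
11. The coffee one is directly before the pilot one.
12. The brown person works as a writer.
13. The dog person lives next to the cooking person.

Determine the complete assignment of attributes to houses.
Solution:

House | Hobby | Color | Pet | Drink | Job
-----------------------------------------
  1   | reading | brown | dog | coffee | writer
  2   | cooking | gray | cat | tea | pilot
  3   | gardening | black | hamster | soda | nurse
  4   | painting | white | rabbit | juice | chef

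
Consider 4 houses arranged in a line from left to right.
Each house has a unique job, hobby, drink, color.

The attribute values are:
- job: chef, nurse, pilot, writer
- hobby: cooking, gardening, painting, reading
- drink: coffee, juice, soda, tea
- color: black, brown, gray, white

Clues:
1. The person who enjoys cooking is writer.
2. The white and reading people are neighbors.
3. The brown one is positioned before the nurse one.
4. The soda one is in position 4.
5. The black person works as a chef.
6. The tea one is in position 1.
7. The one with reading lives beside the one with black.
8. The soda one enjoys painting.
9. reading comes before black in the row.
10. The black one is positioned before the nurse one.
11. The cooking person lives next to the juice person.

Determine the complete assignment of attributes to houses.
Solution:

House | Job | Hobby | Drink | Color
-----------------------------------
  1   | writer | cooking | tea | white
  2   | pilot | reading | juice | brown
  3   | chef | gardening | coffee | black
  4   | nurse | painting | soda | gray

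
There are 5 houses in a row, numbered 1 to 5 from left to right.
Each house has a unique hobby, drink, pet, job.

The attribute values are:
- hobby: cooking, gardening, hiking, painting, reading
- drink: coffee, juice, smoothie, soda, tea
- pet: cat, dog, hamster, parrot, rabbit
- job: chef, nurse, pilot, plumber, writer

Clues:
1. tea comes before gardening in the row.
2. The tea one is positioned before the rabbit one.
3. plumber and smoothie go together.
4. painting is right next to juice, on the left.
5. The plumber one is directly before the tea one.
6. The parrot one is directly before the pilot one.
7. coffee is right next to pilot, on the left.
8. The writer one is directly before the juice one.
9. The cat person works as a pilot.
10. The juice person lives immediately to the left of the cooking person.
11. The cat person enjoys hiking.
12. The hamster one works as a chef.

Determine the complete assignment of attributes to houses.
Solution:

House | Hobby | Drink | Pet | Job
---------------------------------
  1   | painting | coffee | parrot | writer
  2   | hiking | juice | cat | pilot
  3   | cooking | smoothie | dog | plumber
  4   | reading | tea | hamster | chef
  5   | gardening | soda | rabbit | nurse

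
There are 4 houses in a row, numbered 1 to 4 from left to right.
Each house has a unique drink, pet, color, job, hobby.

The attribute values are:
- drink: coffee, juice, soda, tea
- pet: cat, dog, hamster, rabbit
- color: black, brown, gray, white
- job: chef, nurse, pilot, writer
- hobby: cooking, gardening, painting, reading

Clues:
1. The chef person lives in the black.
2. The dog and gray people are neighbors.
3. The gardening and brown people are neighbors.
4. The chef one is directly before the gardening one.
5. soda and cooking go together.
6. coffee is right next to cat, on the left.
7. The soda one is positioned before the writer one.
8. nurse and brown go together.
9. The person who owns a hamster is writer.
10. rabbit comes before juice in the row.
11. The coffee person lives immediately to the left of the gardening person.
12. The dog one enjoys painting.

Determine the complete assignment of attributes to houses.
Solution:

House | Drink | Pet | Color | Job | Hobby
-----------------------------------------
  1   | coffee | dog | black | chef | painting
  2   | tea | cat | gray | pilot | gardening
  3   | soda | rabbit | brown | nurse | cooking
  4   | juice | hamster | white | writer | reading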